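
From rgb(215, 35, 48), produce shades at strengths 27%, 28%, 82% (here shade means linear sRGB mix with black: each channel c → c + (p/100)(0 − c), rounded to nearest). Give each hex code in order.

27%: (215 − 58.05 = 156.95→157, 35 − 9.45 = 25.55→26, 48 − 12.96 = 35.04→35) → #9D1A23
28%: (215 − 60.2 = 154.8→155, 35 − 9.8 = 25.2→25, 48 − 13.44 = 34.56→35) → #9B1923
82%: (215 − 176.3 = 38.7→39, 35 − 28.7 = 6.3→6, 48 − 39.36 = 8.64→9) → #270609

#9D1A23, #9B1923, #270609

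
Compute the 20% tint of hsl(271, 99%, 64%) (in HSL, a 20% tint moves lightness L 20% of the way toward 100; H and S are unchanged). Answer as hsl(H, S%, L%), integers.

L moves 20% from 64 toward 100: 64 + 7.2 = 71.2 → 71.
H and S are unchanged.

hsl(271, 99%, 71%)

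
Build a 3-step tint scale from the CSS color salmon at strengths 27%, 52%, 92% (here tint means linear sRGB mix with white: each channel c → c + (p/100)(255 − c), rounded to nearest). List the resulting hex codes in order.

CSS salmon is rgb(250, 128, 114).
27%: (250 + 1.35 = 251.35→251, 128 + 34.29 = 162.29→162, 114 + 38.07 = 152.07→152) → #FBA298
52%: (250 + 2.6 = 252.6→253, 128 + 66.04 = 194.04→194, 114 + 73.32 = 187.32→187) → #FDC2BB
92%: (250 + 4.6 = 254.6→255, 128 + 116.84 = 244.84→245, 114 + 129.72 = 243.72→244) → #FFF5F4

#FBA298, #FDC2BB, #FFF5F4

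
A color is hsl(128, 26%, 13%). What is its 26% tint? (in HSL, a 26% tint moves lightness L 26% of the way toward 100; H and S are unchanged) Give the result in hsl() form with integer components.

L moves 26% from 13 toward 100: 13 + 22.62 = 35.62 → 36.
H and S are unchanged.

hsl(128, 26%, 36%)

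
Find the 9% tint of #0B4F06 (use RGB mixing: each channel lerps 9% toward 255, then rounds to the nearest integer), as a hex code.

#215F1C

#0B4F06 is rgb(11, 79, 6).
Lerp each channel 9% toward 255:
  R: 11 + 21.96 = 32.96 → 33
  G: 79 + 0.09×(255−79) = 79 + 15.84 = 94.84 → 95
  B: 6 + 0.09×(255−6) = 6 + 22.41 = 28.41 → 28
rgb(33, 95, 28) = #215F1C.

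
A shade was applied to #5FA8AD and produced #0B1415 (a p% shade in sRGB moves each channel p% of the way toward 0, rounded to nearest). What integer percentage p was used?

88%

#5FA8AD is rgb(95, 168, 173); #0B1415 is rgb(11, 20, 21).
On the B channel (widest range): 21 ≈ 173 + (p/100)(0 − 173), so p ≈ 100×(21 − 173)/(0 − 173) = -15200/-173 = 87.86.
p = 88 reproduces all three channels after rounding.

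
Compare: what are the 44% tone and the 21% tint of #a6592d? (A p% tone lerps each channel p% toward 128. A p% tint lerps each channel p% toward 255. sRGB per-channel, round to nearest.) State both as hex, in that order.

#956a52, #b97c59

#a6592d is rgb(166, 89, 45).
44% tone:
  R: 166 − 16.72 = 149.28 → 149
  G: 89 + 0.44×(128−89) = 89 + 17.16 = 106.16 → 106
  B: 45 + 0.44×(128−45) = 45 + 36.52 = 81.52 → 82
  → #956a52
21% tint:
  R: 166 + 18.69 = 184.69 → 185
  G: 89 + 34.86 = 123.86 → 124
  B: 45 + 44.1 = 89.1 → 89
  → #b97c59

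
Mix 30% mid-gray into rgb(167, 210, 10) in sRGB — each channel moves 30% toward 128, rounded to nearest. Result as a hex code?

Lerp each channel 30% toward 128:
  R: 167 + 0.3×(128−167) = 167 − 11.7 = 155.3 → 155
  G: 210 − 24.6 = 185.4 → 185
  B: 10 + 0.3×(128−10) = 10 + 35.4 = 45.4 → 45
rgb(155, 185, 45) = #9BB92D.

#9BB92D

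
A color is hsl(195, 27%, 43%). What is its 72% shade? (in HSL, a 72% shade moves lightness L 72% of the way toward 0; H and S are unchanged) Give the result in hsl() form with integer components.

L moves 72% from 43 toward 0: 43 − 30.96 = 12.04 → 12.
H and S are unchanged.

hsl(195, 27%, 12%)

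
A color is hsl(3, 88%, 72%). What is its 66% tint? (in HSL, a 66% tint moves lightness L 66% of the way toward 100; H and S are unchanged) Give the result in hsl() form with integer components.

L moves 66% from 72 toward 100: 72 + 18.48 = 90.48 → 90.
H and S are unchanged.

hsl(3, 88%, 90%)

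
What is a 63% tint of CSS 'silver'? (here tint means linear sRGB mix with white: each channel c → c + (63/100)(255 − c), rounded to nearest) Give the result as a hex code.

CSS silver is rgb(192, 192, 192).
A 63% tint moves each channel 63% toward 255:
  R: 192 + 39.69 = 231.69 → 232
  G: 192 + 39.69 = 231.69 → 232
  B: 192 + 0.63×(255−192) = 192 + 39.69 = 231.69 → 232
rgb(232, 232, 232) = #E8E8E8.

#E8E8E8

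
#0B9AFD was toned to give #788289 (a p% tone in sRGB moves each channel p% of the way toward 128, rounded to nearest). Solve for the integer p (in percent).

93%

#0B9AFD is rgb(11, 154, 253); #788289 is rgb(120, 130, 137).
On the B channel (widest range): 137 ≈ 253 + (p/100)(128 − 253), so p ≈ 100×(137 − 253)/(128 − 253) = -11600/-125 = 92.80.
p = 93 reproduces all three channels after rounding.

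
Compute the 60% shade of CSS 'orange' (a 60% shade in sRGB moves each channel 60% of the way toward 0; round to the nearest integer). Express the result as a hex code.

CSS orange is rgb(255, 165, 0).
A 60% shade moves each channel 60% toward 0:
  R: 255 − 153 = 102 → 102
  G: 165 − 99 = 66 → 66
  B: 0 + 0.6×(0−0) = 0 + 0 = 0 → 0
rgb(102, 66, 0) = #664200.

#664200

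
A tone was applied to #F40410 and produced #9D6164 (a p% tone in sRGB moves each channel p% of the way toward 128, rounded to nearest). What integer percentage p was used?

75%

#F40410 is rgb(244, 4, 16); #9D6164 is rgb(157, 97, 100).
On the G channel (widest range): 97 ≈ 4 + (p/100)(128 − 4), so p ≈ 100×(97 − 4)/(128 − 4) = 9300/124 = 75.00.
p = 75 reproduces all three channels after rounding.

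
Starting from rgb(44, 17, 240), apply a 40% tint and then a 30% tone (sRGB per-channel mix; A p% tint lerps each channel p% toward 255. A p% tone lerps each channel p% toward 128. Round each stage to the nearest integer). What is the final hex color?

A 40% tint moves each channel 40% toward 255:
  R: 44 + 0.4×(255−44) = 44 + 84.4 = 128.4 → 128
  G: 17 + 95.2 = 112.2 → 112
  B: 240 + 0.4×(255−240) = 240 + 6 = 246 → 246
After the tint: rgb(128, 112, 246) = #8070f6.
Lerp each channel 30% toward 128:
  R: 128 + 0.3×(128−128) = 128 + 0 = 128 → 128
  G: 112 + 4.8 = 116.8 → 117
  B: 246 − 35.4 = 210.6 → 211
rgb(128, 117, 211) = #8075d3.

#8075d3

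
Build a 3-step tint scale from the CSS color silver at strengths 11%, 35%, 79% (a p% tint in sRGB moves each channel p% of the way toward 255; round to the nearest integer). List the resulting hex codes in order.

#c7c7c7, #d6d6d6, #f2f2f2

CSS silver is rgb(192, 192, 192).
11%: (192 + 6.93 = 198.93→199, 192 + 6.93 = 198.93→199, 192 + 6.93 = 198.93→199) → #c7c7c7
35%: (192 + 22.05 = 214.05→214, 192 + 22.05 = 214.05→214, 192 + 22.05 = 214.05→214) → #d6d6d6
79%: (192 + 49.77 = 241.77→242, 192 + 49.77 = 241.77→242, 192 + 49.77 = 241.77→242) → #f2f2f2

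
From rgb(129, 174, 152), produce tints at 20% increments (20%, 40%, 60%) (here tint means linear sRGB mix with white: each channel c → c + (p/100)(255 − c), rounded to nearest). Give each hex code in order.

#9abead, #b3cec1, #cddfd6

20%: (129 + 25.2 = 154.2→154, 174 + 16.2 = 190.2→190, 152 + 20.6 = 172.6→173) → #9abead
40%: (129 + 50.4 = 179.4→179, 174 + 32.4 = 206.4→206, 152 + 41.2 = 193.2→193) → #b3cec1
60%: (129 + 75.6 = 204.6→205, 174 + 48.6 = 222.6→223, 152 + 61.8 = 213.8→214) → #cddfd6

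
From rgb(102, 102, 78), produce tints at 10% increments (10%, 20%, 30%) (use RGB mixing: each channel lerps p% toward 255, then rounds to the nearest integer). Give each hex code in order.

10%: (102 + 15.3 = 117.3→117, 102 + 15.3 = 117.3→117, 78 + 17.7 = 95.7→96) → #757560
20%: (102 + 30.6 = 132.6→133, 102 + 30.6 = 132.6→133, 78 + 35.4 = 113.4→113) → #858571
30%: (102 + 45.9 = 147.9→148, 102 + 45.9 = 147.9→148, 78 + 53.1 = 131.1→131) → #949483

#757560, #858571, #949483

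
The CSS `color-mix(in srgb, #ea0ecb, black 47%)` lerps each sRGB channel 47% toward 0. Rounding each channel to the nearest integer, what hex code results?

#ea0ecb is rgb(234, 14, 203).
Per channel, c → c + 0.47(0 − c):
  R: 234 + 0.47×(0−234) = 234 − 109.98 = 124.02 → 124
  G: 14 + 0.47×(0−14) = 14 − 6.58 = 7.42 → 7
  B: 203 + 0.47×(0−203) = 203 − 95.41 = 107.59 → 108
rgb(124, 7, 108) = #7c076c.

#7c076c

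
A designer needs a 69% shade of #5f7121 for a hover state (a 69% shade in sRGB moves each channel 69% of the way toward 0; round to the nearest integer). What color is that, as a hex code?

#5f7121 is rgb(95, 113, 33).
Lerp each channel 69% toward 0:
  R: 95 − 65.55 = 29.45 → 29
  G: 113 − 77.97 = 35.03 → 35
  B: 33 − 22.77 = 10.23 → 10
rgb(29, 35, 10) = #1d230a.

#1d230a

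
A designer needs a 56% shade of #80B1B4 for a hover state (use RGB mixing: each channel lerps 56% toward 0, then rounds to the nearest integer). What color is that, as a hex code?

#80B1B4 is rgb(128, 177, 180).
Per channel, c → c + 0.56(0 − c):
  R: 128 + 0.56×(0−128) = 128 − 71.68 = 56.32 → 56
  G: 177 − 99.12 = 77.88 → 78
  B: 180 + 0.56×(0−180) = 180 − 100.8 = 79.2 → 79
rgb(56, 78, 79) = #384E4F.

#384E4F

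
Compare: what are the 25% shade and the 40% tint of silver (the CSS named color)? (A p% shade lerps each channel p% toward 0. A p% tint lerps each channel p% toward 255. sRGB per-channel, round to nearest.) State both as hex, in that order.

#909090, #D9D9D9

CSS silver is rgb(192, 192, 192).
25% shade:
  R: 192 + 0.25×(0−192) = 192 − 48 = 144 → 144
  G: 192 + 0.25×(0−192) = 192 − 48 = 144 → 144
  B: 192 + 0.25×(0−192) = 192 − 48 = 144 → 144
  → #909090
40% tint:
  R: 192 + 0.4×(255−192) = 192 + 25.2 = 217.2 → 217
  G: 192 + 0.4×(255−192) = 192 + 25.2 = 217.2 → 217
  B: 192 + 0.4×(255−192) = 192 + 25.2 = 217.2 → 217
  → #D9D9D9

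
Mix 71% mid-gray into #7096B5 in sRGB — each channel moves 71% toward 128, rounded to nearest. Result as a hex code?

#7096B5 is rgb(112, 150, 181).
Per channel, c → c + 0.71(128 − c):
  R: 112 + 11.36 = 123.36 → 123
  G: 150 + 0.71×(128−150) = 150 − 15.62 = 134.38 → 134
  B: 181 − 37.63 = 143.37 → 143
rgb(123, 134, 143) = #7B868F.

#7B868F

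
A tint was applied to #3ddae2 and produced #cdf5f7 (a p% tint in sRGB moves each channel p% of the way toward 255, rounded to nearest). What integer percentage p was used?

74%

#3ddae2 is rgb(61, 218, 226); #cdf5f7 is rgb(205, 245, 247).
On the R channel (widest range): 205 ≈ 61 + (p/100)(255 − 61), so p ≈ 100×(205 − 61)/(255 − 61) = 14400/194 = 74.23.
p = 74 reproduces all three channels after rounding.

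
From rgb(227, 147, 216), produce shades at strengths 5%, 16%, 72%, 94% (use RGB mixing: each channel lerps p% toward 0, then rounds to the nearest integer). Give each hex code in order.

5%: (227 − 11.35 = 215.65→216, 147 − 7.35 = 139.65→140, 216 − 10.8 = 205.2→205) → #D88CCD
16%: (227 − 36.32 = 190.68→191, 147 − 23.52 = 123.48→123, 216 − 34.56 = 181.44→181) → #BF7BB5
72%: (227 − 163.44 = 63.56→64, 147 − 105.84 = 41.16→41, 216 − 155.52 = 60.48→60) → #40293C
94%: (227 − 213.38 = 13.62→14, 147 − 138.18 = 8.82→9, 216 − 203.04 = 12.96→13) → #0E090D

#D88CCD, #BF7BB5, #40293C, #0E090D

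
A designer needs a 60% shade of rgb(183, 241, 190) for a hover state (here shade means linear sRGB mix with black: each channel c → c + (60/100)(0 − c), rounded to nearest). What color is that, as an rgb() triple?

rgb(73, 96, 76)

Per channel, c → c + 0.6(0 − c):
  R: 183 + 0.6×(0−183) = 183 − 109.8 = 73.2 → 73
  G: 241 − 144.6 = 96.4 → 96
  B: 190 + 0.6×(0−190) = 190 − 114 = 76 → 76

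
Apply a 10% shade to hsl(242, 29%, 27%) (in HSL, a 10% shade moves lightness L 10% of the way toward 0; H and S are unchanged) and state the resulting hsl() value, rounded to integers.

hsl(242, 29%, 24%)

L moves 10% from 27 toward 0: 27 − 2.7 = 24.3 → 24.
H and S are unchanged.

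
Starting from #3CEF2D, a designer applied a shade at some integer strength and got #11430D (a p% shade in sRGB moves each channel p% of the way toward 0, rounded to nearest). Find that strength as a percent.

#3CEF2D is rgb(60, 239, 45); #11430D is rgb(17, 67, 13).
On the G channel (widest range): 67 ≈ 239 + (p/100)(0 − 239), so p ≈ 100×(67 − 239)/(0 − 239) = -17200/-239 = 71.97.
p = 72 reproduces all three channels after rounding.

72%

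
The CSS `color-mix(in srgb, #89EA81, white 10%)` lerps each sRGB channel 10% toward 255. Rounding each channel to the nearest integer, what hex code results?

#89EA81 is rgb(137, 234, 129).
A 10% tint moves each channel 10% toward 255:
  R: 137 + 0.1×(255−137) = 137 + 11.8 = 148.8 → 149
  G: 234 + 2.1 = 236.1 → 236
  B: 129 + 0.1×(255−129) = 129 + 12.6 = 141.6 → 142
rgb(149, 236, 142) = #95EC8E.

#95EC8E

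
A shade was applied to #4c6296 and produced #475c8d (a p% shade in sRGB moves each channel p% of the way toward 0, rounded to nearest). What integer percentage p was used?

#4c6296 is rgb(76, 98, 150); #475c8d is rgb(71, 92, 141).
On the B channel (widest range): 141 ≈ 150 + (p/100)(0 − 150), so p ≈ 100×(141 − 150)/(0 − 150) = -900/-150 = 6.00.
p = 6 reproduces all three channels after rounding.

6%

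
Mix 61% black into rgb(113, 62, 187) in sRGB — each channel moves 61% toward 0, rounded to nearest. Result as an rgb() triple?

rgb(44, 24, 73)

Per channel, c → c + 0.61(0 − c):
  R: 113 + 0.61×(0−113) = 113 − 68.93 = 44.07 → 44
  G: 62 + 0.61×(0−62) = 62 − 37.82 = 24.18 → 24
  B: 187 + 0.61×(0−187) = 187 − 114.07 = 72.93 → 73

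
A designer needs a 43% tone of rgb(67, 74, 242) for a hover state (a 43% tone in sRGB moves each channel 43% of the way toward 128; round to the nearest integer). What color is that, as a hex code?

#5D61C1

A 43% tone moves each channel 43% toward 128:
  R: 67 + 0.43×(128−67) = 67 + 26.23 = 93.23 → 93
  G: 74 + 0.43×(128−74) = 74 + 23.22 = 97.22 → 97
  B: 242 − 49.02 = 192.98 → 193
rgb(93, 97, 193) = #5D61C1.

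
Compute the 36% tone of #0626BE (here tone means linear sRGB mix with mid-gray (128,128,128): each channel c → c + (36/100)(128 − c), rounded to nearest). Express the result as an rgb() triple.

rgb(50, 70, 168)

#0626BE is rgb(6, 38, 190).
Lerp each channel 36% toward 128:
  R: 6 + 0.36×(128−6) = 6 + 43.92 = 49.92 → 50
  G: 38 + 0.36×(128−38) = 38 + 32.4 = 70.4 → 70
  B: 190 + 0.36×(128−190) = 190 − 22.32 = 167.68 → 168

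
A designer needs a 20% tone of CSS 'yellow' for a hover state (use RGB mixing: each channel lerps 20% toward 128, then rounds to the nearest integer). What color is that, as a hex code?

#E6E61A

CSS yellow is rgb(255, 255, 0).
A 20% tone moves each channel 20% toward 128:
  R: 255 − 25.4 = 229.6 → 230
  G: 255 + 0.2×(128−255) = 255 − 25.4 = 229.6 → 230
  B: 0 + 0.2×(128−0) = 0 + 25.6 = 25.6 → 26
rgb(230, 230, 26) = #E6E61A.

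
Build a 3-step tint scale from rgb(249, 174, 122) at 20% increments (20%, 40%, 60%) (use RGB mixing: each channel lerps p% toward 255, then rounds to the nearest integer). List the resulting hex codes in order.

#FABE95, #FBCEAF, #FDDFCA

20%: (249 + 1.2 = 250.2→250, 174 + 16.2 = 190.2→190, 122 + 26.6 = 148.6→149) → #FABE95
40%: (249 + 2.4 = 251.4→251, 174 + 32.4 = 206.4→206, 122 + 53.2 = 175.2→175) → #FBCEAF
60%: (249 + 3.6 = 252.6→253, 174 + 48.6 = 222.6→223, 122 + 79.8 = 201.8→202) → #FDDFCA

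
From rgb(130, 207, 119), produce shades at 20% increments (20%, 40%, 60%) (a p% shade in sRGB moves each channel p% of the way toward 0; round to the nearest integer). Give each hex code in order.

#68A65F, #4E7C47, #345330

20%: (130 − 26 = 104→104, 207 − 41.4 = 165.6→166, 119 − 23.8 = 95.2→95) → #68A65F
40%: (130 − 52 = 78→78, 207 − 82.8 = 124.2→124, 119 − 47.6 = 71.4→71) → #4E7C47
60%: (130 − 78 = 52→52, 207 − 124.2 = 82.8→83, 119 − 71.4 = 47.6→48) → #345330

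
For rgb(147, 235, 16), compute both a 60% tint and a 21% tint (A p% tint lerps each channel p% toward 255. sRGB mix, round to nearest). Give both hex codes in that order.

60% tint:
  R: 147 + 0.6×(255−147) = 147 + 64.8 = 211.8 → 212
  G: 235 + 0.6×(255−235) = 235 + 12 = 247 → 247
  B: 16 + 0.6×(255−16) = 16 + 143.4 = 159.4 → 159
  → #D4F79F
21% tint:
  R: 147 + 22.68 = 169.68 → 170
  G: 235 + 4.2 = 239.2 → 239
  B: 16 + 0.21×(255−16) = 16 + 50.19 = 66.19 → 66
  → #AAEF42

#D4F79F, #AAEF42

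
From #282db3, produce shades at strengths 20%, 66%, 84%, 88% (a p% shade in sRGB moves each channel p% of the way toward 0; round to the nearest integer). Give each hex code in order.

#20248f, #0e0f3d, #06071d, #050515

#282db3 is rgb(40, 45, 179).
20%: (40 − 8 = 32→32, 45 − 9 = 36→36, 179 − 35.8 = 143.2→143) → #20248f
66%: (40 − 26.4 = 13.6→14, 45 − 29.7 = 15.3→15, 179 − 118.14 = 60.86→61) → #0e0f3d
84%: (40 − 33.6 = 6.4→6, 45 − 37.8 = 7.2→7, 179 − 150.36 = 28.64→29) → #06071d
88%: (40 − 35.2 = 4.8→5, 45 − 39.6 = 5.4→5, 179 − 157.52 = 21.48→21) → #050515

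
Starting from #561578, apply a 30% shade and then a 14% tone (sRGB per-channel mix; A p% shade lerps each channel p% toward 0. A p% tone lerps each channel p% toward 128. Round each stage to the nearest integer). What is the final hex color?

#461F5A

#561578 is rgb(86, 21, 120).
Lerp each channel 30% toward 0:
  R: 86 − 25.8 = 60.2 → 60
  G: 21 + 0.3×(0−21) = 21 − 6.3 = 14.7 → 15
  B: 120 + 0.3×(0−120) = 120 − 36 = 84 → 84
After the shade: rgb(60, 15, 84) = #3C0F54.
A 14% tone moves each channel 14% toward 128:
  R: 60 + 0.14×(128−60) = 60 + 9.52 = 69.52 → 70
  G: 15 + 15.82 = 30.82 → 31
  B: 84 + 0.14×(128−84) = 84 + 6.16 = 90.16 → 90
rgb(70, 31, 90) = #461F5A.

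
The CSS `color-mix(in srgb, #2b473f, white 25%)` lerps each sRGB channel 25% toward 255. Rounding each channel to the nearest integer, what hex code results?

#2b473f is rgb(43, 71, 63).
Lerp each channel 25% toward 255:
  R: 43 + 0.25×(255−43) = 43 + 53 = 96 → 96
  G: 71 + 46 = 117 → 117
  B: 63 + 0.25×(255−63) = 63 + 48 = 111 → 111
rgb(96, 117, 111) = #60756f.

#60756f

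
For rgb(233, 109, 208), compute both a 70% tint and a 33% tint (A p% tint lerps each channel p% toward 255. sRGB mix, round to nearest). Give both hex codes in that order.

#F8D3F1, #F09DE0

70% tint:
  R: 233 + 0.7×(255−233) = 233 + 15.4 = 248.4 → 248
  G: 109 + 0.7×(255−109) = 109 + 102.2 = 211.2 → 211
  B: 208 + 0.7×(255−208) = 208 + 32.9 = 240.9 → 241
  → #F8D3F1
33% tint:
  R: 233 + 7.26 = 240.26 → 240
  G: 109 + 0.33×(255−109) = 109 + 48.18 = 157.18 → 157
  B: 208 + 15.51 = 223.51 → 224
  → #F09DE0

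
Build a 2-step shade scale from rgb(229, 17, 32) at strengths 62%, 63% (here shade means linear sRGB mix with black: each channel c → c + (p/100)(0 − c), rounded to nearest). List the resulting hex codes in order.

#57060C, #55060C

62%: (229 − 141.98 = 87.02→87, 17 − 10.54 = 6.46→6, 32 − 19.84 = 12.16→12) → #57060C
63%: (229 − 144.27 = 84.73→85, 17 − 10.71 = 6.29→6, 32 − 20.16 = 11.84→12) → #55060C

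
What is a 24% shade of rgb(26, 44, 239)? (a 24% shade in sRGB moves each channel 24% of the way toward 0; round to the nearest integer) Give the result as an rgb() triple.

Lerp each channel 24% toward 0:
  R: 26 + 0.24×(0−26) = 26 − 6.24 = 19.76 → 20
  G: 44 − 10.56 = 33.44 → 33
  B: 239 − 57.36 = 181.64 → 182

rgb(20, 33, 182)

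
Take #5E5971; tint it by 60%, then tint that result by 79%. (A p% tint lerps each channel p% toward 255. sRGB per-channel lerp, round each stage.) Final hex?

#F2F1F3

#5E5971 is rgb(94, 89, 113).
A 60% tint moves each channel 60% toward 255:
  R: 94 + 96.6 = 190.6 → 191
  G: 89 + 99.6 = 188.6 → 189
  B: 113 + 0.6×(255−113) = 113 + 85.2 = 198.2 → 198
After the tint: rgb(191, 189, 198) = #BFBDC6.
A 79% tint moves each channel 79% toward 255:
  R: 191 + 0.79×(255−191) = 191 + 50.56 = 241.56 → 242
  G: 189 + 0.79×(255−189) = 189 + 52.14 = 241.14 → 241
  B: 198 + 0.79×(255−198) = 198 + 45.03 = 243.03 → 243
rgb(242, 241, 243) = #F2F1F3.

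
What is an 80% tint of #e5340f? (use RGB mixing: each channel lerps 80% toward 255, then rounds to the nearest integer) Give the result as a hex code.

#fad6cf

#e5340f is rgb(229, 52, 15).
Lerp each channel 80% toward 255:
  R: 229 + 0.8×(255−229) = 229 + 20.8 = 249.8 → 250
  G: 52 + 162.4 = 214.4 → 214
  B: 15 + 192 = 207 → 207
rgb(250, 214, 207) = #fad6cf.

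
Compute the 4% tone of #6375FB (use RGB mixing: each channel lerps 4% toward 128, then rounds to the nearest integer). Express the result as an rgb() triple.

#6375FB is rgb(99, 117, 251).
Per channel, c → c + 0.04(128 − c):
  R: 99 + 0.04×(128−99) = 99 + 1.16 = 100.16 → 100
  G: 117 + 0.04×(128−117) = 117 + 0.44 = 117.44 → 117
  B: 251 + 0.04×(128−251) = 251 − 4.92 = 246.08 → 246

rgb(100, 117, 246)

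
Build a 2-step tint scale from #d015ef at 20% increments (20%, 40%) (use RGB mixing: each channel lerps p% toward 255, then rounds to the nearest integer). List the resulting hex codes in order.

#d015ef is rgb(208, 21, 239).
20%: (208 + 9.4 = 217.4→217, 21 + 46.8 = 67.8→68, 239 + 3.2 = 242.2→242) → #d944f2
40%: (208 + 18.8 = 226.8→227, 21 + 93.6 = 114.6→115, 239 + 6.4 = 245.4→245) → #e373f5

#d944f2, #e373f5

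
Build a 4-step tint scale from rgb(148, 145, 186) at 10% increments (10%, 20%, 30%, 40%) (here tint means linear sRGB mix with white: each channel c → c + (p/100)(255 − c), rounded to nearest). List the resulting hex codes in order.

10%: (148 + 10.7 = 158.7→159, 145 + 11 = 156→156, 186 + 6.9 = 192.9→193) → #9F9CC1
20%: (148 + 21.4 = 169.4→169, 145 + 22 = 167→167, 186 + 13.8 = 199.8→200) → #A9A7C8
30%: (148 + 32.1 = 180.1→180, 145 + 33 = 178→178, 186 + 20.7 = 206.7→207) → #B4B2CF
40%: (148 + 42.8 = 190.8→191, 145 + 44 = 189→189, 186 + 27.6 = 213.6→214) → #BFBDD6

#9F9CC1, #A9A7C8, #B4B2CF, #BFBDD6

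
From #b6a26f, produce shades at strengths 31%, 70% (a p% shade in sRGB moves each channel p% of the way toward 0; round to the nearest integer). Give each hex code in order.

#7e704d, #373121

#b6a26f is rgb(182, 162, 111).
31%: (182 − 56.42 = 125.58→126, 162 − 50.22 = 111.78→112, 111 − 34.41 = 76.59→77) → #7e704d
70%: (182 − 127.4 = 54.6→55, 162 − 113.4 = 48.6→49, 111 − 77.7 = 33.3→33) → #373121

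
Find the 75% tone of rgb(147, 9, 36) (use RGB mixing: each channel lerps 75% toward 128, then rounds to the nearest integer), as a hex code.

#856269

Per channel, c → c + 0.75(128 − c):
  R: 147 + 0.75×(128−147) = 147 − 14.25 = 132.75 → 133
  G: 9 + 89.25 = 98.25 → 98
  B: 36 + 69 = 105 → 105
rgb(133, 98, 105) = #856269.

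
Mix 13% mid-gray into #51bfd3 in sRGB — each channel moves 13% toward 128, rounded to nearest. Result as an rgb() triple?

rgb(87, 183, 200)

#51bfd3 is rgb(81, 191, 211).
Per channel, c → c + 0.13(128 − c):
  R: 81 + 6.11 = 87.11 → 87
  G: 191 − 8.19 = 182.81 → 183
  B: 211 + 0.13×(128−211) = 211 − 10.79 = 200.21 → 200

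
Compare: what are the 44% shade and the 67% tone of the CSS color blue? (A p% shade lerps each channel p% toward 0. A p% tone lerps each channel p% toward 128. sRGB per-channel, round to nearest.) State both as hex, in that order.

#00008f, #5656aa

CSS blue is rgb(0, 0, 255).
44% shade:
  R: 0 + 0.44×(0−0) = 0 + 0 = 0 → 0
  G: 0 + 0 = 0 → 0
  B: 255 − 112.2 = 142.8 → 143
  → #00008f
67% tone:
  R: 0 + 85.76 = 85.76 → 86
  G: 0 + 0.67×(128−0) = 0 + 85.76 = 85.76 → 86
  B: 255 − 85.09 = 169.91 → 170
  → #5656aa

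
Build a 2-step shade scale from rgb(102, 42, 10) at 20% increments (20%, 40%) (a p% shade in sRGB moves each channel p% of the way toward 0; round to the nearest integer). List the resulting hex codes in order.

20%: (102 − 20.4 = 81.6→82, 42 − 8.4 = 33.6→34, 10 − 2 = 8→8) → #522208
40%: (102 − 40.8 = 61.2→61, 42 − 16.8 = 25.2→25, 10 − 4 = 6→6) → #3d1906

#522208, #3d1906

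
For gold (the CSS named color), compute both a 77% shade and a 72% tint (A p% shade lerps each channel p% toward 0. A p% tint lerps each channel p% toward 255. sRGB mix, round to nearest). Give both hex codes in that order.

CSS gold is rgb(255, 215, 0).
77% shade:
  R: 255 − 196.35 = 58.65 → 59
  G: 215 − 165.55 = 49.45 → 49
  B: 0 + 0.77×(0−0) = 0 + 0 = 0 → 0
  → #3b3100
72% tint:
  R: 255 + 0.72×(255−255) = 255 + 0 = 255 → 255
  G: 215 + 28.8 = 243.8 → 244
  B: 0 + 0.72×(255−0) = 0 + 183.6 = 183.6 → 184
  → #fff4b8

#3b3100, #fff4b8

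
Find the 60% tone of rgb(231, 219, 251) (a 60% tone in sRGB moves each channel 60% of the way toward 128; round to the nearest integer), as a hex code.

#A9A4B1

A 60% tone moves each channel 60% toward 128:
  R: 231 − 61.8 = 169.2 → 169
  G: 219 + 0.6×(128−219) = 219 − 54.6 = 164.4 → 164
  B: 251 + 0.6×(128−251) = 251 − 73.8 = 177.2 → 177
rgb(169, 164, 177) = #A9A4B1.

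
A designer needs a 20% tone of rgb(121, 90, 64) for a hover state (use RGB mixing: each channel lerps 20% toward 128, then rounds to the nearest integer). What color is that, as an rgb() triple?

Per channel, c → c + 0.2(128 − c):
  R: 121 + 0.2×(128−121) = 121 + 1.4 = 122.4 → 122
  G: 90 + 7.6 = 97.6 → 98
  B: 64 + 0.2×(128−64) = 64 + 12.8 = 76.8 → 77

rgb(122, 98, 77)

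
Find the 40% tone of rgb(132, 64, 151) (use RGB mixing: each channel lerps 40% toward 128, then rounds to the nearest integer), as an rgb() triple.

rgb(130, 90, 142)

Lerp each channel 40% toward 128:
  R: 132 − 1.6 = 130.4 → 130
  G: 64 + 0.4×(128−64) = 64 + 25.6 = 89.6 → 90
  B: 151 + 0.4×(128−151) = 151 − 9.2 = 141.8 → 142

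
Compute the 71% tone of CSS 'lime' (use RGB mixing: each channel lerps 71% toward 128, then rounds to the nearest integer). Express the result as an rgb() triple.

rgb(91, 165, 91)

CSS lime is rgb(0, 255, 0).
Per channel, c → c + 0.71(128 − c):
  R: 0 + 90.88 = 90.88 → 91
  G: 255 − 90.17 = 164.83 → 165
  B: 0 + 0.71×(128−0) = 0 + 90.88 = 90.88 → 91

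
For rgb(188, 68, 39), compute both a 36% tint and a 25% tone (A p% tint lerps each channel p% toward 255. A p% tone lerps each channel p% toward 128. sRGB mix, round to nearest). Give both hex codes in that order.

36% tint:
  R: 188 + 24.12 = 212.12 → 212
  G: 68 + 67.32 = 135.32 → 135
  B: 39 + 0.36×(255−39) = 39 + 77.76 = 116.76 → 117
  → #D48775
25% tone:
  R: 188 + 0.25×(128−188) = 188 − 15 = 173 → 173
  G: 68 + 15 = 83 → 83
  B: 39 + 22.25 = 61.25 → 61
  → #AD533D

#D48775, #AD533D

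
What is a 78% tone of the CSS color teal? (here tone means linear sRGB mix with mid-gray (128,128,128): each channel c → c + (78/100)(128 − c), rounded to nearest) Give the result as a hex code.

CSS teal is rgb(0, 128, 128).
Per channel, c → c + 0.78(128 − c):
  R: 0 + 99.84 = 99.84 → 100
  G: 128 + 0.78×(128−128) = 128 + 0 = 128 → 128
  B: 128 + 0.78×(128−128) = 128 + 0 = 128 → 128
rgb(100, 128, 128) = #648080.

#648080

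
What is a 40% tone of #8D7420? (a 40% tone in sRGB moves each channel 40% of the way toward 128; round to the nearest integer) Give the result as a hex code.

#8D7420 is rgb(141, 116, 32).
Lerp each channel 40% toward 128:
  R: 141 + 0.4×(128−141) = 141 − 5.2 = 135.8 → 136
  G: 116 + 0.4×(128−116) = 116 + 4.8 = 120.8 → 121
  B: 32 + 0.4×(128−32) = 32 + 38.4 = 70.4 → 70
rgb(136, 121, 70) = #887946.

#887946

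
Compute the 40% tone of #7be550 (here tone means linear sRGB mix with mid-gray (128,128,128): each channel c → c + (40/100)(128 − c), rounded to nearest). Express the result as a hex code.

#7be550 is rgb(123, 229, 80).
Per channel, c → c + 0.4(128 − c):
  R: 123 + 2 = 125 → 125
  G: 229 + 0.4×(128−229) = 229 − 40.4 = 188.6 → 189
  B: 80 + 0.4×(128−80) = 80 + 19.2 = 99.2 → 99
rgb(125, 189, 99) = #7dbd63.

#7dbd63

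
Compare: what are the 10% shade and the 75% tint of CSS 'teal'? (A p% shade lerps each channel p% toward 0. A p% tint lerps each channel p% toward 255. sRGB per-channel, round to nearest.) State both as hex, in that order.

CSS teal is rgb(0, 128, 128).
10% shade:
  R: 0 + 0 = 0 → 0
  G: 128 − 12.8 = 115.2 → 115
  B: 128 + 0.1×(0−128) = 128 − 12.8 = 115.2 → 115
  → #007373
75% tint:
  R: 0 + 0.75×(255−0) = 0 + 191.25 = 191.25 → 191
  G: 128 + 0.75×(255−128) = 128 + 95.25 = 223.25 → 223
  B: 128 + 95.25 = 223.25 → 223
  → #BFDFDF

#007373, #BFDFDF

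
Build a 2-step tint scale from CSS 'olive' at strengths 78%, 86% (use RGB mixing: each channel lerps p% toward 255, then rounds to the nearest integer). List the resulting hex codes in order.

#e3e3c7, #ededdb

CSS olive is rgb(128, 128, 0).
78%: (128 + 99.06 = 227.06→227, 128 + 99.06 = 227.06→227, 0 + 198.9 = 198.9→199) → #e3e3c7
86%: (128 + 109.22 = 237.22→237, 128 + 109.22 = 237.22→237, 0 + 219.3 = 219.3→219) → #ededdb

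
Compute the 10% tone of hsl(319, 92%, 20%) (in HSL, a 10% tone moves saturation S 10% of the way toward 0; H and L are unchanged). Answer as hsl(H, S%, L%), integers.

hsl(319, 83%, 20%)

S moves 10% from 92 toward 0: 92 − 9.2 = 82.8 → 83.
H and L are unchanged.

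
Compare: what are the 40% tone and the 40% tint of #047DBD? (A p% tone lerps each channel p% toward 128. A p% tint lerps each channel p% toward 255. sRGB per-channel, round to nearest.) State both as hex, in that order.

#367EA5, #68B1D7

#047DBD is rgb(4, 125, 189).
40% tone:
  R: 4 + 0.4×(128−4) = 4 + 49.6 = 53.6 → 54
  G: 125 + 1.2 = 126.2 → 126
  B: 189 + 0.4×(128−189) = 189 − 24.4 = 164.6 → 165
  → #367EA5
40% tint:
  R: 4 + 100.4 = 104.4 → 104
  G: 125 + 0.4×(255−125) = 125 + 52 = 177 → 177
  B: 189 + 26.4 = 215.4 → 215
  → #68B1D7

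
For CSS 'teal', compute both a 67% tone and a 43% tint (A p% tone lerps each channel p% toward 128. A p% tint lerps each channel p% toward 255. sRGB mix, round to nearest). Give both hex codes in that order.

CSS teal is rgb(0, 128, 128).
67% tone:
  R: 0 + 0.67×(128−0) = 0 + 85.76 = 85.76 → 86
  G: 128 + 0.67×(128−128) = 128 + 0 = 128 → 128
  B: 128 + 0 = 128 → 128
  → #568080
43% tint:
  R: 0 + 109.65 = 109.65 → 110
  G: 128 + 0.43×(255−128) = 128 + 54.61 = 182.61 → 183
  B: 128 + 0.43×(255−128) = 128 + 54.61 = 182.61 → 183
  → #6eb7b7

#568080, #6eb7b7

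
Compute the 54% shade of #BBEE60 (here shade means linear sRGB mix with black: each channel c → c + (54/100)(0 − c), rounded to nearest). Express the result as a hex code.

#566D2C

#BBEE60 is rgb(187, 238, 96).
Per channel, c → c + 0.54(0 − c):
  R: 187 − 100.98 = 86.02 → 86
  G: 238 + 0.54×(0−238) = 238 − 128.52 = 109.48 → 109
  B: 96 + 0.54×(0−96) = 96 − 51.84 = 44.16 → 44
rgb(86, 109, 44) = #566D2C.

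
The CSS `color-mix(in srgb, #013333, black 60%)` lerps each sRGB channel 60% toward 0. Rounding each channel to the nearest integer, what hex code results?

#001414

#013333 is rgb(1, 51, 51).
A 60% shade moves each channel 60% toward 0:
  R: 1 − 0.6 = 0.4 → 0
  G: 51 + 0.6×(0−51) = 51 − 30.6 = 20.4 → 20
  B: 51 − 30.6 = 20.4 → 20
rgb(0, 20, 20) = #001414.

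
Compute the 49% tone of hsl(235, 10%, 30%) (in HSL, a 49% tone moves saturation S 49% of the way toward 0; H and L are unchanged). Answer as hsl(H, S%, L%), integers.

hsl(235, 5%, 30%)

S moves 49% from 10 toward 0: 10 − 4.9 = 5.1 → 5.
H and L are unchanged.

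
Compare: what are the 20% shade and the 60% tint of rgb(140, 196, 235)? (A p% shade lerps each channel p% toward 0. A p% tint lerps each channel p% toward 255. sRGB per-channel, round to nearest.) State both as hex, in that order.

20% shade:
  R: 140 − 28 = 112 → 112
  G: 196 + 0.2×(0−196) = 196 − 39.2 = 156.8 → 157
  B: 235 + 0.2×(0−235) = 235 − 47 = 188 → 188
  → #709DBC
60% tint:
  R: 140 + 0.6×(255−140) = 140 + 69 = 209 → 209
  G: 196 + 0.6×(255−196) = 196 + 35.4 = 231.4 → 231
  B: 235 + 12 = 247 → 247
  → #D1E7F7

#709DBC, #D1E7F7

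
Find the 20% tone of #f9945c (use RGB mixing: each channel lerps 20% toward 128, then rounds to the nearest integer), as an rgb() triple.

rgb(225, 144, 99)

#f9945c is rgb(249, 148, 92).
Per channel, c → c + 0.2(128 − c):
  R: 249 − 24.2 = 224.8 → 225
  G: 148 − 4 = 144 → 144
  B: 92 + 7.2 = 99.2 → 99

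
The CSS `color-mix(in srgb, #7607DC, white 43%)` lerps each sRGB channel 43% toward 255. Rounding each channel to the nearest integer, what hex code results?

#7607DC is rgb(118, 7, 220).
A 43% tint moves each channel 43% toward 255:
  R: 118 + 58.91 = 176.91 → 177
  G: 7 + 106.64 = 113.64 → 114
  B: 220 + 15.05 = 235.05 → 235
rgb(177, 114, 235) = #B172EB.

#B172EB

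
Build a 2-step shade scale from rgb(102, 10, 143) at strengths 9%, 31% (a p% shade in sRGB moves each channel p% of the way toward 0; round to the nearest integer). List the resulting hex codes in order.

9%: (102 − 9.18 = 92.82→93, 10 − 0.9 = 9.1→9, 143 − 12.87 = 130.13→130) → #5D0982
31%: (102 − 31.62 = 70.38→70, 10 − 3.1 = 6.9→7, 143 − 44.33 = 98.67→99) → #460763

#5D0982, #460763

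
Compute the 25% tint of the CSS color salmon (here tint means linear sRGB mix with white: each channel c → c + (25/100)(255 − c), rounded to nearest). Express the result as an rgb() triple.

CSS salmon is rgb(250, 128, 114).
Per channel, c → c + 0.25(255 − c):
  R: 250 + 0.25×(255−250) = 250 + 1.25 = 251.25 → 251
  G: 128 + 31.75 = 159.75 → 160
  B: 114 + 0.25×(255−114) = 114 + 35.25 = 149.25 → 149

rgb(251, 160, 149)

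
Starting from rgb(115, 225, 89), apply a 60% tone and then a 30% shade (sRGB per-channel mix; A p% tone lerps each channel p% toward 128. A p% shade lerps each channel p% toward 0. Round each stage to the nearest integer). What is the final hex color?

#56754E

A 60% tone moves each channel 60% toward 128:
  R: 115 + 7.8 = 122.8 → 123
  G: 225 + 0.6×(128−225) = 225 − 58.2 = 166.8 → 167
  B: 89 + 23.4 = 112.4 → 112
After the tone: rgb(123, 167, 112) = #7BA770.
Per channel, c → c + 0.3(0 − c):
  R: 123 + 0.3×(0−123) = 123 − 36.9 = 86.1 → 86
  G: 167 + 0.3×(0−167) = 167 − 50.1 = 116.9 → 117
  B: 112 + 0.3×(0−112) = 112 − 33.6 = 78.4 → 78
rgb(86, 117, 78) = #56754E.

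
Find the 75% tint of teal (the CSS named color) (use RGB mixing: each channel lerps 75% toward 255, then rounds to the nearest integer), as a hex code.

CSS teal is rgb(0, 128, 128).
A 75% tint moves each channel 75% toward 255:
  R: 0 + 0.75×(255−0) = 0 + 191.25 = 191.25 → 191
  G: 128 + 95.25 = 223.25 → 223
  B: 128 + 95.25 = 223.25 → 223
rgb(191, 223, 223) = #BFDFDF.

#BFDFDF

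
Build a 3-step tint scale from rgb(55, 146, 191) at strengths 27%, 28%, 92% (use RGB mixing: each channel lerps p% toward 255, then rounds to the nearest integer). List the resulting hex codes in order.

#6DAFD0, #6FB1D1, #EFF6FA

27%: (55 + 54 = 109→109, 146 + 29.43 = 175.43→175, 191 + 17.28 = 208.28→208) → #6DAFD0
28%: (55 + 56 = 111→111, 146 + 30.52 = 176.52→177, 191 + 17.92 = 208.92→209) → #6FB1D1
92%: (55 + 184 = 239→239, 146 + 100.28 = 246.28→246, 191 + 58.88 = 249.88→250) → #EFF6FA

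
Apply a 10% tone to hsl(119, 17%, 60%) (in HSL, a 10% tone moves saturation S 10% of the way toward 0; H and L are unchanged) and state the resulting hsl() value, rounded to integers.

hsl(119, 15%, 60%)

S moves 10% from 17 toward 0: 17 − 1.7 = 15.3 → 15.
H and L are unchanged.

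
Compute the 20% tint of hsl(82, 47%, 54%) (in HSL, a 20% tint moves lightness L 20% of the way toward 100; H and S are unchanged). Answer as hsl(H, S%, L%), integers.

L moves 20% from 54 toward 100: 54 + 9.2 = 63.2 → 63.
H and S are unchanged.

hsl(82, 47%, 63%)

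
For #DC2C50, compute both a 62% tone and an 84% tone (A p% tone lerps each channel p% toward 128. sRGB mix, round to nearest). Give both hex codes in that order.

#DC2C50 is rgb(220, 44, 80).
62% tone:
  R: 220 + 0.62×(128−220) = 220 − 57.04 = 162.96 → 163
  G: 44 + 0.62×(128−44) = 44 + 52.08 = 96.08 → 96
  B: 80 + 29.76 = 109.76 → 110
  → #A3606E
84% tone:
  R: 220 − 77.28 = 142.72 → 143
  G: 44 + 0.84×(128−44) = 44 + 70.56 = 114.56 → 115
  B: 80 + 40.32 = 120.32 → 120
  → #8F7378

#A3606E, #8F7378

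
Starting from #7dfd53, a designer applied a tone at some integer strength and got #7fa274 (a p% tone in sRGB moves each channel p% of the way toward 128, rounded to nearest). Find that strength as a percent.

73%

#7dfd53 is rgb(125, 253, 83); #7fa274 is rgb(127, 162, 116).
On the G channel (widest range): 162 ≈ 253 + (p/100)(128 − 253), so p ≈ 100×(162 − 253)/(128 − 253) = -9100/-125 = 72.80.
p = 73 reproduces all three channels after rounding.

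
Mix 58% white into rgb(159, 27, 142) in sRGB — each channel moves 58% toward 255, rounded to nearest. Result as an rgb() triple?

Lerp each channel 58% toward 255:
  R: 159 + 55.68 = 214.68 → 215
  G: 27 + 0.58×(255−27) = 27 + 132.24 = 159.24 → 159
  B: 142 + 0.58×(255−142) = 142 + 65.54 = 207.54 → 208

rgb(215, 159, 208)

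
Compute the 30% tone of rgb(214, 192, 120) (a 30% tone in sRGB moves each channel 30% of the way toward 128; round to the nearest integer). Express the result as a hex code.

#BCAD7A

Lerp each channel 30% toward 128:
  R: 214 + 0.3×(128−214) = 214 − 25.8 = 188.2 → 188
  G: 192 − 19.2 = 172.8 → 173
  B: 120 + 2.4 = 122.4 → 122
rgb(188, 173, 122) = #BCAD7A.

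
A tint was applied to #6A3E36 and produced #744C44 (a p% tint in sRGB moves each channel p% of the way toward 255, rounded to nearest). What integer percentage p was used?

7%

#6A3E36 is rgb(106, 62, 54); #744C44 is rgb(116, 76, 68).
On the B channel (widest range): 68 ≈ 54 + (p/100)(255 − 54), so p ≈ 100×(68 − 54)/(255 − 54) = 1400/201 = 6.97.
p = 7 reproduces all three channels after rounding.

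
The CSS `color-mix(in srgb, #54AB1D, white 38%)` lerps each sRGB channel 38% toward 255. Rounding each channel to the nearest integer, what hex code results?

#95CB73

#54AB1D is rgb(84, 171, 29).
Per channel, c → c + 0.38(255 − c):
  R: 84 + 64.98 = 148.98 → 149
  G: 171 + 31.92 = 202.92 → 203
  B: 29 + 0.38×(255−29) = 29 + 85.88 = 114.88 → 115
rgb(149, 203, 115) = #95CB73.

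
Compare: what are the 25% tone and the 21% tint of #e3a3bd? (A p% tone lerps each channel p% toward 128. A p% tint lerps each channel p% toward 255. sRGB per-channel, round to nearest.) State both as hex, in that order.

#ca9aae, #e9b6cb

#e3a3bd is rgb(227, 163, 189).
25% tone:
  R: 227 + 0.25×(128−227) = 227 − 24.75 = 202.25 → 202
  G: 163 + 0.25×(128−163) = 163 − 8.75 = 154.25 → 154
  B: 189 − 15.25 = 173.75 → 174
  → #ca9aae
21% tint:
  R: 227 + 5.88 = 232.88 → 233
  G: 163 + 0.21×(255−163) = 163 + 19.32 = 182.32 → 182
  B: 189 + 0.21×(255−189) = 189 + 13.86 = 202.86 → 203
  → #e9b6cb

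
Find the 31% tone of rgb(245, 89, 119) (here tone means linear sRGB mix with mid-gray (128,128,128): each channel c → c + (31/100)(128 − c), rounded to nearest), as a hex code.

Lerp each channel 31% toward 128:
  R: 245 − 36.27 = 208.73 → 209
  G: 89 + 12.09 = 101.09 → 101
  B: 119 + 0.31×(128−119) = 119 + 2.79 = 121.79 → 122
rgb(209, 101, 122) = #D1657A.

#D1657A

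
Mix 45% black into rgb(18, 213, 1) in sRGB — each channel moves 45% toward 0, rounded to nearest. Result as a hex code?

Per channel, c → c + 0.45(0 − c):
  R: 18 + 0.45×(0−18) = 18 − 8.1 = 9.9 → 10
  G: 213 + 0.45×(0−213) = 213 − 95.85 = 117.15 → 117
  B: 1 + 0.45×(0−1) = 1 − 0.45 = 0.55 → 1
rgb(10, 117, 1) = #0a7501.

#0a7501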